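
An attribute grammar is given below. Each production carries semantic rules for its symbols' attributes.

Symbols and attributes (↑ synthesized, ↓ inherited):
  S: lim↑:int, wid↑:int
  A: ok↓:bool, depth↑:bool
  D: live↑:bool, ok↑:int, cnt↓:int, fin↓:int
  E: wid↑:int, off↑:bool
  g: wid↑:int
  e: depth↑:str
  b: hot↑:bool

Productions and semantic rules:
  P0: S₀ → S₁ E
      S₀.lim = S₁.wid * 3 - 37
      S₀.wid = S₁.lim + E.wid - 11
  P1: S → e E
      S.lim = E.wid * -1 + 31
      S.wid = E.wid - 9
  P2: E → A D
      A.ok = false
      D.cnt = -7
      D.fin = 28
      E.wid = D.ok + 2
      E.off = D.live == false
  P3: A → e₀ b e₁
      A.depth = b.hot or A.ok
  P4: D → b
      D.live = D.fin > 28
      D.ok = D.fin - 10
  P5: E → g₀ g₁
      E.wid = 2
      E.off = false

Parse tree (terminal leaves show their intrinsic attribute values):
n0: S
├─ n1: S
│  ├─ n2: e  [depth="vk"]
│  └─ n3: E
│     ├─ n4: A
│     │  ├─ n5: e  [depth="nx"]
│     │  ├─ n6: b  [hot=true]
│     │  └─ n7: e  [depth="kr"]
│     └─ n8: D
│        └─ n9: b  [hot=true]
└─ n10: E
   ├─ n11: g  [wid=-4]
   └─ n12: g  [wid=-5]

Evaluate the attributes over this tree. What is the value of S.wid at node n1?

11

1. n2.depth = "vk"  [terminal]
2. n4.ok = false  [false]
3. n5.depth = "nx"  [terminal]
4. n6.hot = true  [terminal]
5. n7.depth = "kr"  [terminal]
6. n4.depth = true  [b.hot or A.ok]
7. n8.cnt = -7  [-7]
8. n8.fin = 28  [28]
9. n9.hot = true  [terminal]
10. n8.live = false  [D.fin > 28]
11. n8.ok = 18  [D.fin - 10]
12. n3.wid = 20  [D.ok + 2]
13. n3.off = true  [D.live == false]
14. n1.lim = 11  [E.wid * -1 + 31]
15. n1.wid = 11  [E.wid - 9]
16. n11.wid = -4  [terminal]
17. n12.wid = -5  [terminal]
18. n10.wid = 2  [2]
19. n10.off = false  [false]
20. n0.lim = -4  [S₁.wid * 3 - 37]
21. n0.wid = 2  [S₁.lim + E.wid - 11]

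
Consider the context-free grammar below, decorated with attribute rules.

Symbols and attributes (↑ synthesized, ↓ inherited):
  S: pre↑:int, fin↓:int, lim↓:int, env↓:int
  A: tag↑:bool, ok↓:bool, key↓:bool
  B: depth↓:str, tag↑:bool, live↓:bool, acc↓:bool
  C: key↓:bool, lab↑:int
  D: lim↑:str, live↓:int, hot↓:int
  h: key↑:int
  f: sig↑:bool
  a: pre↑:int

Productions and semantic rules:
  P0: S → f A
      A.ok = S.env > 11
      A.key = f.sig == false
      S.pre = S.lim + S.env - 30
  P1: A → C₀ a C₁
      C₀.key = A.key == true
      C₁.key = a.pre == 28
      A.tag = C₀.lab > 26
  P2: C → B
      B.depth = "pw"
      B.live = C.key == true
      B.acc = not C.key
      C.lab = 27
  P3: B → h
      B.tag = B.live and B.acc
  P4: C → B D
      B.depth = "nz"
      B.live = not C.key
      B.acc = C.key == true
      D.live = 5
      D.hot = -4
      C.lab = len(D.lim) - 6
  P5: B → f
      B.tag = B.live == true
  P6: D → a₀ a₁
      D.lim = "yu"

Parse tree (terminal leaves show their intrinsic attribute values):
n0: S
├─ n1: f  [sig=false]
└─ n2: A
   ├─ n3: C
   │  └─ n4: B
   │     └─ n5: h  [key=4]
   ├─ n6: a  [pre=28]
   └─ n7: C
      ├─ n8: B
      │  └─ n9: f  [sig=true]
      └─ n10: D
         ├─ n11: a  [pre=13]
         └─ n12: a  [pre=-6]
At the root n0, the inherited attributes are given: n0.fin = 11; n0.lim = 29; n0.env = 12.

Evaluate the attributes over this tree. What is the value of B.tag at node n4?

false

1. n0.fin = 11  [given at root]
2. n0.lim = 29  [given at root]
3. n0.env = 12  [given at root]
4. n1.sig = false  [terminal]
5. n2.ok = true  [S.env > 11]
6. n2.key = true  [f.sig == false]
7. n3.key = true  [A.key == true]
8. n4.depth = "pw"  ["pw"]
9. n4.live = true  [C.key == true]
10. n4.acc = false  [not C.key]
11. n5.key = 4  [terminal]
12. n4.tag = false  [B.live and B.acc]
13. n3.lab = 27  [27]
14. n6.pre = 28  [terminal]
15. n7.key = true  [a.pre == 28]
16. n8.depth = "nz"  ["nz"]
17. n8.live = false  [not C.key]
18. n8.acc = true  [C.key == true]
19. n9.sig = true  [terminal]
20. n8.tag = false  [B.live == true]
21. n10.live = 5  [5]
22. n10.hot = -4  [-4]
23. n11.pre = 13  [terminal]
24. n12.pre = -6  [terminal]
25. n10.lim = "yu"  ["yu"]
26. n7.lab = -4  [len(D.lim) - 6]
27. n2.tag = true  [C₀.lab > 26]
28. n0.pre = 11  [S.lim + S.env - 30]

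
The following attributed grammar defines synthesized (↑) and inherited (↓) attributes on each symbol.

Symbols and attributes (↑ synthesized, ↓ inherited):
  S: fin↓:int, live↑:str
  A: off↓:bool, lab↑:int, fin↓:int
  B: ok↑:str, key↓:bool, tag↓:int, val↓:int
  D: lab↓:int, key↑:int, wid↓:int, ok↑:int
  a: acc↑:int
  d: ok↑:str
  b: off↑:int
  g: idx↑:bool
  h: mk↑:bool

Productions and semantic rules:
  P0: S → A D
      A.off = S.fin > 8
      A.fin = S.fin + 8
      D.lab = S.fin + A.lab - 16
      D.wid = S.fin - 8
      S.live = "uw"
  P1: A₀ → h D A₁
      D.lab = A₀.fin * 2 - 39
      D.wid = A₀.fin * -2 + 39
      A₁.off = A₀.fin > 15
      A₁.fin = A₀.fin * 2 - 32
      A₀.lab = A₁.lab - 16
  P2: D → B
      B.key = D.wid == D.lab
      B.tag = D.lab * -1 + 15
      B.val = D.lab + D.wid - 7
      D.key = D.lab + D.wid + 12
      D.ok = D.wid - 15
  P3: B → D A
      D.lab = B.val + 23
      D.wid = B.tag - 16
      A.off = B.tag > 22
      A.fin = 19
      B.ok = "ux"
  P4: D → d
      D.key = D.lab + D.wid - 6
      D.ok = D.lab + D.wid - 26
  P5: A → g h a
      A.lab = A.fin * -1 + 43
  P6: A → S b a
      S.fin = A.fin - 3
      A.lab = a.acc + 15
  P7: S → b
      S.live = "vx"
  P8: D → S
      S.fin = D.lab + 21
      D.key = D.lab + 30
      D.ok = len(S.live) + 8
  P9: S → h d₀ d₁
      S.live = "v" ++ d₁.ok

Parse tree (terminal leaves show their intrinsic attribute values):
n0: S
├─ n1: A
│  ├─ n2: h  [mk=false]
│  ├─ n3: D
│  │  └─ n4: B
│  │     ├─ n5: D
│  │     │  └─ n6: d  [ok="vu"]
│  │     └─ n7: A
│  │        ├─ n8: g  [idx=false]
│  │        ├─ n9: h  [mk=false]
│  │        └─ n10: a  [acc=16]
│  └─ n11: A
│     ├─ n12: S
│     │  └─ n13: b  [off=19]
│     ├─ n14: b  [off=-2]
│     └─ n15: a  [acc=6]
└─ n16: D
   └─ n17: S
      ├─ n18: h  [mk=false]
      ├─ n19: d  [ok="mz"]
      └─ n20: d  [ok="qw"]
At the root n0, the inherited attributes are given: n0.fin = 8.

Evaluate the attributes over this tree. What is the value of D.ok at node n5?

1. n0.fin = 8  [given at root]
2. n1.off = false  [S.fin > 8]
3. n1.fin = 16  [S.fin + 8]
4. n2.mk = false  [terminal]
5. n3.lab = -7  [A₀.fin * 2 - 39]
6. n3.wid = 7  [A₀.fin * -2 + 39]
7. n4.key = false  [D.wid == D.lab]
8. n4.tag = 22  [D.lab * -1 + 15]
9. n4.val = -7  [D.lab + D.wid - 7]
10. n5.lab = 16  [B.val + 23]
11. n5.wid = 6  [B.tag - 16]
12. n6.ok = "vu"  [terminal]
13. n5.key = 16  [D.lab + D.wid - 6]
14. n5.ok = -4  [D.lab + D.wid - 26]
15. n7.off = false  [B.tag > 22]
16. n7.fin = 19  [19]
17. n8.idx = false  [terminal]
18. n9.mk = false  [terminal]
19. n10.acc = 16  [terminal]
20. n7.lab = 24  [A.fin * -1 + 43]
21. n4.ok = "ux"  ["ux"]
22. n3.key = 12  [D.lab + D.wid + 12]
23. n3.ok = -8  [D.wid - 15]
24. n11.off = true  [A₀.fin > 15]
25. n11.fin = 0  [A₀.fin * 2 - 32]
26. n12.fin = -3  [A.fin - 3]
27. n13.off = 19  [terminal]
28. n12.live = "vx"  ["vx"]
29. n14.off = -2  [terminal]
30. n15.acc = 6  [terminal]
31. n11.lab = 21  [a.acc + 15]
32. n1.lab = 5  [A₁.lab - 16]
33. n16.lab = -3  [S.fin + A.lab - 16]
34. n16.wid = 0  [S.fin - 8]
35. n17.fin = 18  [D.lab + 21]
36. n18.mk = false  [terminal]
37. n19.ok = "mz"  [terminal]
38. n20.ok = "qw"  [terminal]
39. n17.live = "vqw"  ["v" ++ d₁.ok]
40. n16.key = 27  [D.lab + 30]
41. n16.ok = 11  [len(S.live) + 8]
42. n0.live = "uw"  ["uw"]

-4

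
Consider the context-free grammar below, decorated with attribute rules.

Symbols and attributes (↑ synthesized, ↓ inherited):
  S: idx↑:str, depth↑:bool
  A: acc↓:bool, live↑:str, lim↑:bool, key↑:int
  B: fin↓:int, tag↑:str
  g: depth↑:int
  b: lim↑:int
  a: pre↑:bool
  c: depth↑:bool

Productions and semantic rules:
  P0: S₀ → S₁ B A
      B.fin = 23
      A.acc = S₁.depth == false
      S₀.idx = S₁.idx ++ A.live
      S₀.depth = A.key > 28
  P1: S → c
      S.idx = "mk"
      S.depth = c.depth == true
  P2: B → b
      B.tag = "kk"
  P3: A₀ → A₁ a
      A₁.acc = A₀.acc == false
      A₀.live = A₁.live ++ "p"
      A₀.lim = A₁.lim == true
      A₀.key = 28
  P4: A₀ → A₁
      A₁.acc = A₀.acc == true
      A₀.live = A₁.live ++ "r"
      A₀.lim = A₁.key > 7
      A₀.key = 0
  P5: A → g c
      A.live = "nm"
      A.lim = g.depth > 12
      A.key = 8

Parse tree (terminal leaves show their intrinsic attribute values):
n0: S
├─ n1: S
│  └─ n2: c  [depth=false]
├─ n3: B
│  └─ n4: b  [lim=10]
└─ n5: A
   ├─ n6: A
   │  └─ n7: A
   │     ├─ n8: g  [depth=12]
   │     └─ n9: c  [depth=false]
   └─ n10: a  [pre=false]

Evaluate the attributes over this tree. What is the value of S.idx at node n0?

1. n2.depth = false  [terminal]
2. n1.idx = "mk"  ["mk"]
3. n1.depth = false  [c.depth == true]
4. n3.fin = 23  [23]
5. n4.lim = 10  [terminal]
6. n3.tag = "kk"  ["kk"]
7. n5.acc = true  [S₁.depth == false]
8. n6.acc = false  [A₀.acc == false]
9. n7.acc = false  [A₀.acc == true]
10. n8.depth = 12  [terminal]
11. n9.depth = false  [terminal]
12. n7.live = "nm"  ["nm"]
13. n7.lim = false  [g.depth > 12]
14. n7.key = 8  [8]
15. n6.live = "nmr"  [A₁.live ++ "r"]
16. n6.lim = true  [A₁.key > 7]
17. n6.key = 0  [0]
18. n10.pre = false  [terminal]
19. n5.live = "nmrp"  [A₁.live ++ "p"]
20. n5.lim = true  [A₁.lim == true]
21. n5.key = 28  [28]
22. n0.idx = "mknmrp"  [S₁.idx ++ A.live]
23. n0.depth = false  [A.key > 28]

"mknmrp"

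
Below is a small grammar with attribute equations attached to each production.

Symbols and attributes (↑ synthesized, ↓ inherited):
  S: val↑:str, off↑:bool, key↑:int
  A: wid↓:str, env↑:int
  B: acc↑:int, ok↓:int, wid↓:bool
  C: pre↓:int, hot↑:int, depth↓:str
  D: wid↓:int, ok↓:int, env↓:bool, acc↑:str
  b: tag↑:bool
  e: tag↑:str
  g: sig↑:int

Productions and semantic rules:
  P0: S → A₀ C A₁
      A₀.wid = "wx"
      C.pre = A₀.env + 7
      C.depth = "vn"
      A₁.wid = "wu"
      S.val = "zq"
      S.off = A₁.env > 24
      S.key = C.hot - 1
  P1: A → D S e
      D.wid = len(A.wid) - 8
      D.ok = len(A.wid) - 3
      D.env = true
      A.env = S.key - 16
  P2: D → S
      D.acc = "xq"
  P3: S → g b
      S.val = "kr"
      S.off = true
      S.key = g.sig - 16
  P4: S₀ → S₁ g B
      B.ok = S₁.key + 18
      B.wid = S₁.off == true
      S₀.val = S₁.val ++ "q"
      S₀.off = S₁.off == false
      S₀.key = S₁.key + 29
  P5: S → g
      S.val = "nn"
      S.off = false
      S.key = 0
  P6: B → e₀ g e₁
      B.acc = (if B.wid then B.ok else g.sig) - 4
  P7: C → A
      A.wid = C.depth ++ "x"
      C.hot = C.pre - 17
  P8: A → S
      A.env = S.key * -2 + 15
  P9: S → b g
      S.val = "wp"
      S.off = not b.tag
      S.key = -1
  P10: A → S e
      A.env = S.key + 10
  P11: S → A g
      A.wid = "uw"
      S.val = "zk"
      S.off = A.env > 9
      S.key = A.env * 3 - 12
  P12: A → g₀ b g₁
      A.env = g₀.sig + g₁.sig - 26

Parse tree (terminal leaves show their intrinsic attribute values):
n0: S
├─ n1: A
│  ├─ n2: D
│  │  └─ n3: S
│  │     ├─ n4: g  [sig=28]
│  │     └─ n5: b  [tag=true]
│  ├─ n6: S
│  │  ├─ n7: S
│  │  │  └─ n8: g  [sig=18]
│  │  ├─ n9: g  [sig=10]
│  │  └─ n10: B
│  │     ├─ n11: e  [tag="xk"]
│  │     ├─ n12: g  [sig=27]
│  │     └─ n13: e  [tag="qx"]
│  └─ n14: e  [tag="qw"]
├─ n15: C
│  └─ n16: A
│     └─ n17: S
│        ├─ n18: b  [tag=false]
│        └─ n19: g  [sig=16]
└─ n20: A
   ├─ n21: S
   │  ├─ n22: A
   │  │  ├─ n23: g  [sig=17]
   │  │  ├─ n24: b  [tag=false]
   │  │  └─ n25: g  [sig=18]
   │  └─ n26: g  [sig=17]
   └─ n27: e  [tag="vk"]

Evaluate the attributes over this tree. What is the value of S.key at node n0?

1. n1.wid = "wx"  ["wx"]
2. n2.wid = -6  [len(A.wid) - 8]
3. n2.ok = -1  [len(A.wid) - 3]
4. n2.env = true  [true]
5. n4.sig = 28  [terminal]
6. n5.tag = true  [terminal]
7. n3.val = "kr"  ["kr"]
8. n3.off = true  [true]
9. n3.key = 12  [g.sig - 16]
10. n2.acc = "xq"  ["xq"]
11. n8.sig = 18  [terminal]
12. n7.val = "nn"  ["nn"]
13. n7.off = false  [false]
14. n7.key = 0  [0]
15. n9.sig = 10  [terminal]
16. n10.ok = 18  [S₁.key + 18]
17. n10.wid = false  [S₁.off == true]
18. n11.tag = "xk"  [terminal]
19. n12.sig = 27  [terminal]
20. n13.tag = "qx"  [terminal]
21. n10.acc = 23  [(if B.wid then B.ok else g.sig) - 4]
22. n6.val = "nnq"  [S₁.val ++ "q"]
23. n6.off = true  [S₁.off == false]
24. n6.key = 29  [S₁.key + 29]
25. n14.tag = "qw"  [terminal]
26. n1.env = 13  [S.key - 16]
27. n15.pre = 20  [A₀.env + 7]
28. n15.depth = "vn"  ["vn"]
29. n16.wid = "vnx"  [C.depth ++ "x"]
30. n18.tag = false  [terminal]
31. n19.sig = 16  [terminal]
32. n17.val = "wp"  ["wp"]
33. n17.off = true  [not b.tag]
34. n17.key = -1  [-1]
35. n16.env = 17  [S.key * -2 + 15]
36. n15.hot = 3  [C.pre - 17]
37. n20.wid = "wu"  ["wu"]
38. n22.wid = "uw"  ["uw"]
39. n23.sig = 17  [terminal]
40. n24.tag = false  [terminal]
41. n25.sig = 18  [terminal]
42. n22.env = 9  [g₀.sig + g₁.sig - 26]
43. n26.sig = 17  [terminal]
44. n21.val = "zk"  ["zk"]
45. n21.off = false  [A.env > 9]
46. n21.key = 15  [A.env * 3 - 12]
47. n27.tag = "vk"  [terminal]
48. n20.env = 25  [S.key + 10]
49. n0.val = "zq"  ["zq"]
50. n0.off = true  [A₁.env > 24]
51. n0.key = 2  [C.hot - 1]

2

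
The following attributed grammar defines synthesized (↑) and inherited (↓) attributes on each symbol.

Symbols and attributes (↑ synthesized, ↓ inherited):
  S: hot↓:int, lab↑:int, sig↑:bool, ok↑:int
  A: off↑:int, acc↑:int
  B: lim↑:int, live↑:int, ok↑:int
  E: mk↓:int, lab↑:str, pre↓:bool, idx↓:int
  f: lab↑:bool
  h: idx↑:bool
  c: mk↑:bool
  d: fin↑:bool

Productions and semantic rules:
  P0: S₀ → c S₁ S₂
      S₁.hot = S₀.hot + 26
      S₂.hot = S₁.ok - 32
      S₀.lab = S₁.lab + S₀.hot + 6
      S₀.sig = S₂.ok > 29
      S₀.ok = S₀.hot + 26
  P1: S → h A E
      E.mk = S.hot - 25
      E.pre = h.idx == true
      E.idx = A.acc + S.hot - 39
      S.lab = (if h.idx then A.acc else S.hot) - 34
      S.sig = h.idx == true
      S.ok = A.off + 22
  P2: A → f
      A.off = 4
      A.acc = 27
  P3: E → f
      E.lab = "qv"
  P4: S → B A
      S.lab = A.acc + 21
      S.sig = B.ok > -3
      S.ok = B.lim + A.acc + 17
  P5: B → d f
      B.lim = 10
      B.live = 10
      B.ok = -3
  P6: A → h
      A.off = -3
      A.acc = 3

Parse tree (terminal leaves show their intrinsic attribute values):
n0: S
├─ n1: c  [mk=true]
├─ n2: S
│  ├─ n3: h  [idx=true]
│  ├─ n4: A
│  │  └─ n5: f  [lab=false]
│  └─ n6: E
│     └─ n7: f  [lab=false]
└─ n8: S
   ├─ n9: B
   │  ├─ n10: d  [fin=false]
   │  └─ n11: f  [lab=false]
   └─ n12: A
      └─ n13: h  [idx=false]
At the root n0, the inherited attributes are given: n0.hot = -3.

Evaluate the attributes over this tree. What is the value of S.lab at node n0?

1. n0.hot = -3  [given at root]
2. n1.mk = true  [terminal]
3. n2.hot = 23  [S₀.hot + 26]
4. n3.idx = true  [terminal]
5. n5.lab = false  [terminal]
6. n4.off = 4  [4]
7. n4.acc = 27  [27]
8. n6.mk = -2  [S.hot - 25]
9. n6.pre = true  [h.idx == true]
10. n6.idx = 11  [A.acc + S.hot - 39]
11. n7.lab = false  [terminal]
12. n6.lab = "qv"  ["qv"]
13. n2.lab = -7  [(if h.idx then A.acc else S.hot) - 34]
14. n2.sig = true  [h.idx == true]
15. n2.ok = 26  [A.off + 22]
16. n8.hot = -6  [S₁.ok - 32]
17. n10.fin = false  [terminal]
18. n11.lab = false  [terminal]
19. n9.lim = 10  [10]
20. n9.live = 10  [10]
21. n9.ok = -3  [-3]
22. n13.idx = false  [terminal]
23. n12.off = -3  [-3]
24. n12.acc = 3  [3]
25. n8.lab = 24  [A.acc + 21]
26. n8.sig = false  [B.ok > -3]
27. n8.ok = 30  [B.lim + A.acc + 17]
28. n0.lab = -4  [S₁.lab + S₀.hot + 6]
29. n0.sig = true  [S₂.ok > 29]
30. n0.ok = 23  [S₀.hot + 26]

-4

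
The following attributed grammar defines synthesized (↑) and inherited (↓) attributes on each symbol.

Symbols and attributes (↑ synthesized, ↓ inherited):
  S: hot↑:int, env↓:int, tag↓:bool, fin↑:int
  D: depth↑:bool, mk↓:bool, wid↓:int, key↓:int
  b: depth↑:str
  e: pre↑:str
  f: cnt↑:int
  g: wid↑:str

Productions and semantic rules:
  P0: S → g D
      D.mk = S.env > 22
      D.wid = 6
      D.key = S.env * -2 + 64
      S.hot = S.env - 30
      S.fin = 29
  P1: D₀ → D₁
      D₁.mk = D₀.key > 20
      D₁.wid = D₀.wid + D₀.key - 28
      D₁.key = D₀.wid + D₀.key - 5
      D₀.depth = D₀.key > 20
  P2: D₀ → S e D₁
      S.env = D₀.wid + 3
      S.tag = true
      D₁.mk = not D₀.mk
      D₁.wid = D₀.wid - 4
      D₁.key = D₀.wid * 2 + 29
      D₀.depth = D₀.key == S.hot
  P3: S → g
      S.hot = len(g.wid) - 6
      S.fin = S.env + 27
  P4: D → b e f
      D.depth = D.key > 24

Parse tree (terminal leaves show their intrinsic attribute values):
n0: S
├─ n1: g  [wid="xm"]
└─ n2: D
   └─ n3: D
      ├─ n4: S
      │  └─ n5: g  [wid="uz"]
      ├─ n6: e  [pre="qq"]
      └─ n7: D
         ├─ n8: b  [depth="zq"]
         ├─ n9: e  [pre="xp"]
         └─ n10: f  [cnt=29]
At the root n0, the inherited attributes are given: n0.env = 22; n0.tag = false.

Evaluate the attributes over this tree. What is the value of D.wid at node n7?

1. n0.env = 22  [given at root]
2. n0.tag = false  [given at root]
3. n1.wid = "xm"  [terminal]
4. n2.mk = false  [S.env > 22]
5. n2.wid = 6  [6]
6. n2.key = 20  [S.env * -2 + 64]
7. n3.mk = false  [D₀.key > 20]
8. n3.wid = -2  [D₀.wid + D₀.key - 28]
9. n3.key = 21  [D₀.wid + D₀.key - 5]
10. n4.env = 1  [D₀.wid + 3]
11. n4.tag = true  [true]
12. n5.wid = "uz"  [terminal]
13. n4.hot = -4  [len(g.wid) - 6]
14. n4.fin = 28  [S.env + 27]
15. n6.pre = "qq"  [terminal]
16. n7.mk = true  [not D₀.mk]
17. n7.wid = -6  [D₀.wid - 4]
18. n7.key = 25  [D₀.wid * 2 + 29]
19. n8.depth = "zq"  [terminal]
20. n9.pre = "xp"  [terminal]
21. n10.cnt = 29  [terminal]
22. n7.depth = true  [D.key > 24]
23. n3.depth = false  [D₀.key == S.hot]
24. n2.depth = false  [D₀.key > 20]
25. n0.hot = -8  [S.env - 30]
26. n0.fin = 29  [29]

-6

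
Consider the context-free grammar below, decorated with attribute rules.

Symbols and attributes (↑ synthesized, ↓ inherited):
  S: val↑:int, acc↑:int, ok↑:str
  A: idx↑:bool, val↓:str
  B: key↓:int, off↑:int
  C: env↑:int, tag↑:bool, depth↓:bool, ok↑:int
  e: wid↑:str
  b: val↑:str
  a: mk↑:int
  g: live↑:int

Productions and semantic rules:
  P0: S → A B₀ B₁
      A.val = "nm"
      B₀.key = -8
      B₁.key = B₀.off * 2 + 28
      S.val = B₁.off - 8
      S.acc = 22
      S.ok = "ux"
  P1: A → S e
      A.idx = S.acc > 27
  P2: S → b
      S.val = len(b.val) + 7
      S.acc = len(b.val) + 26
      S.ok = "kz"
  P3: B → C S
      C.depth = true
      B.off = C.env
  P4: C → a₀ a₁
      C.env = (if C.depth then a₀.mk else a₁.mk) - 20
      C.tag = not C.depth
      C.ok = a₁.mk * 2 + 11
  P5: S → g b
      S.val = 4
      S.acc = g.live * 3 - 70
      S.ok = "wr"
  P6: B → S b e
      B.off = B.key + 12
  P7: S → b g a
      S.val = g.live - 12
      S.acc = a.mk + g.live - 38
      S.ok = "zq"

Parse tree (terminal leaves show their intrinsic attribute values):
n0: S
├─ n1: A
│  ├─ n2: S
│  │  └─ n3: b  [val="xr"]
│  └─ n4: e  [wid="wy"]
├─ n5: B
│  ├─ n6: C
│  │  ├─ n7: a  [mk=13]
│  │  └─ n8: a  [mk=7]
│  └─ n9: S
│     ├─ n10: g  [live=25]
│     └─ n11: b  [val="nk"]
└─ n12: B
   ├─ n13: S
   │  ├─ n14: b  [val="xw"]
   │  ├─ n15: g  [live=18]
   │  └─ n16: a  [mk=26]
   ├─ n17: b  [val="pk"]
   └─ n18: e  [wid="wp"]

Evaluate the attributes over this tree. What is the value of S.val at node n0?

18

1. n1.val = "nm"  ["nm"]
2. n3.val = "xr"  [terminal]
3. n2.val = 9  [len(b.val) + 7]
4. n2.acc = 28  [len(b.val) + 26]
5. n2.ok = "kz"  ["kz"]
6. n4.wid = "wy"  [terminal]
7. n1.idx = true  [S.acc > 27]
8. n5.key = -8  [-8]
9. n6.depth = true  [true]
10. n7.mk = 13  [terminal]
11. n8.mk = 7  [terminal]
12. n6.env = -7  [(if C.depth then a₀.mk else a₁.mk) - 20]
13. n6.tag = false  [not C.depth]
14. n6.ok = 25  [a₁.mk * 2 + 11]
15. n10.live = 25  [terminal]
16. n11.val = "nk"  [terminal]
17. n9.val = 4  [4]
18. n9.acc = 5  [g.live * 3 - 70]
19. n9.ok = "wr"  ["wr"]
20. n5.off = -7  [C.env]
21. n12.key = 14  [B₀.off * 2 + 28]
22. n14.val = "xw"  [terminal]
23. n15.live = 18  [terminal]
24. n16.mk = 26  [terminal]
25. n13.val = 6  [g.live - 12]
26. n13.acc = 6  [a.mk + g.live - 38]
27. n13.ok = "zq"  ["zq"]
28. n17.val = "pk"  [terminal]
29. n18.wid = "wp"  [terminal]
30. n12.off = 26  [B.key + 12]
31. n0.val = 18  [B₁.off - 8]
32. n0.acc = 22  [22]
33. n0.ok = "ux"  ["ux"]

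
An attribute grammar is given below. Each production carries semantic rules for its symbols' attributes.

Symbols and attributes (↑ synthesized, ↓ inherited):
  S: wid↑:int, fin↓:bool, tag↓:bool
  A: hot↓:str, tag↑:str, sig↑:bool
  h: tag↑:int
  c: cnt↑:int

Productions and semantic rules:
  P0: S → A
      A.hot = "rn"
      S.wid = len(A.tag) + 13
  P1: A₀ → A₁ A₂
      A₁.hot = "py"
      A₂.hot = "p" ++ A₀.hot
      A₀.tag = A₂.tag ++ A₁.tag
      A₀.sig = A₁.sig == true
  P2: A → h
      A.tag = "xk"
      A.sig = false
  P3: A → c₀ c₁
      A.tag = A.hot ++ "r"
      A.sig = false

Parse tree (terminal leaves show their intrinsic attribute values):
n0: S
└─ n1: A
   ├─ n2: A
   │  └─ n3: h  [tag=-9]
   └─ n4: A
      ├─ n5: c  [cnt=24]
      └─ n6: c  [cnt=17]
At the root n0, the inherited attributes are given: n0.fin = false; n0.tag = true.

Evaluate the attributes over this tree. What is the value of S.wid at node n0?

19

1. n0.fin = false  [given at root]
2. n0.tag = true  [given at root]
3. n1.hot = "rn"  ["rn"]
4. n2.hot = "py"  ["py"]
5. n3.tag = -9  [terminal]
6. n2.tag = "xk"  ["xk"]
7. n2.sig = false  [false]
8. n4.hot = "prn"  ["p" ++ A₀.hot]
9. n5.cnt = 24  [terminal]
10. n6.cnt = 17  [terminal]
11. n4.tag = "prnr"  [A.hot ++ "r"]
12. n4.sig = false  [false]
13. n1.tag = "prnrxk"  [A₂.tag ++ A₁.tag]
14. n1.sig = false  [A₁.sig == true]
15. n0.wid = 19  [len(A.tag) + 13]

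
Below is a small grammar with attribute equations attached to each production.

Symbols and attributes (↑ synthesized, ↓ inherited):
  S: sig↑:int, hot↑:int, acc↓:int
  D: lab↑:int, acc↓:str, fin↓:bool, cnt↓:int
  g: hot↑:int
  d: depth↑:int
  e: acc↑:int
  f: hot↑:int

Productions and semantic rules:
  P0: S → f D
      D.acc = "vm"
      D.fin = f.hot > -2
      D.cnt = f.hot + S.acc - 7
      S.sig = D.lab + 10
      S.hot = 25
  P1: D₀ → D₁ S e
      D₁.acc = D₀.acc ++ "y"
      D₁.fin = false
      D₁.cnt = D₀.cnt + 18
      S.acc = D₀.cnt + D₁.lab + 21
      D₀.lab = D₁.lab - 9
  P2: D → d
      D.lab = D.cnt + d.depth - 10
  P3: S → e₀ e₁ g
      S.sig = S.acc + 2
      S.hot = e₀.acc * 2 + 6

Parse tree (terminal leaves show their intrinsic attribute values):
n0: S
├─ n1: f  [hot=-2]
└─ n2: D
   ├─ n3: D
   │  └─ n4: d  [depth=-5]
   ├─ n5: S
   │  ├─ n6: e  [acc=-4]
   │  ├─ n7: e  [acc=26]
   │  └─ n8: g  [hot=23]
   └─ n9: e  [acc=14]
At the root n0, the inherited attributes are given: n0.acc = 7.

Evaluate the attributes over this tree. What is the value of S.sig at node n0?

2

1. n0.acc = 7  [given at root]
2. n1.hot = -2  [terminal]
3. n2.acc = "vm"  ["vm"]
4. n2.fin = false  [f.hot > -2]
5. n2.cnt = -2  [f.hot + S.acc - 7]
6. n3.acc = "vmy"  [D₀.acc ++ "y"]
7. n3.fin = false  [false]
8. n3.cnt = 16  [D₀.cnt + 18]
9. n4.depth = -5  [terminal]
10. n3.lab = 1  [D.cnt + d.depth - 10]
11. n5.acc = 20  [D₀.cnt + D₁.lab + 21]
12. n6.acc = -4  [terminal]
13. n7.acc = 26  [terminal]
14. n8.hot = 23  [terminal]
15. n5.sig = 22  [S.acc + 2]
16. n5.hot = -2  [e₀.acc * 2 + 6]
17. n9.acc = 14  [terminal]
18. n2.lab = -8  [D₁.lab - 9]
19. n0.sig = 2  [D.lab + 10]
20. n0.hot = 25  [25]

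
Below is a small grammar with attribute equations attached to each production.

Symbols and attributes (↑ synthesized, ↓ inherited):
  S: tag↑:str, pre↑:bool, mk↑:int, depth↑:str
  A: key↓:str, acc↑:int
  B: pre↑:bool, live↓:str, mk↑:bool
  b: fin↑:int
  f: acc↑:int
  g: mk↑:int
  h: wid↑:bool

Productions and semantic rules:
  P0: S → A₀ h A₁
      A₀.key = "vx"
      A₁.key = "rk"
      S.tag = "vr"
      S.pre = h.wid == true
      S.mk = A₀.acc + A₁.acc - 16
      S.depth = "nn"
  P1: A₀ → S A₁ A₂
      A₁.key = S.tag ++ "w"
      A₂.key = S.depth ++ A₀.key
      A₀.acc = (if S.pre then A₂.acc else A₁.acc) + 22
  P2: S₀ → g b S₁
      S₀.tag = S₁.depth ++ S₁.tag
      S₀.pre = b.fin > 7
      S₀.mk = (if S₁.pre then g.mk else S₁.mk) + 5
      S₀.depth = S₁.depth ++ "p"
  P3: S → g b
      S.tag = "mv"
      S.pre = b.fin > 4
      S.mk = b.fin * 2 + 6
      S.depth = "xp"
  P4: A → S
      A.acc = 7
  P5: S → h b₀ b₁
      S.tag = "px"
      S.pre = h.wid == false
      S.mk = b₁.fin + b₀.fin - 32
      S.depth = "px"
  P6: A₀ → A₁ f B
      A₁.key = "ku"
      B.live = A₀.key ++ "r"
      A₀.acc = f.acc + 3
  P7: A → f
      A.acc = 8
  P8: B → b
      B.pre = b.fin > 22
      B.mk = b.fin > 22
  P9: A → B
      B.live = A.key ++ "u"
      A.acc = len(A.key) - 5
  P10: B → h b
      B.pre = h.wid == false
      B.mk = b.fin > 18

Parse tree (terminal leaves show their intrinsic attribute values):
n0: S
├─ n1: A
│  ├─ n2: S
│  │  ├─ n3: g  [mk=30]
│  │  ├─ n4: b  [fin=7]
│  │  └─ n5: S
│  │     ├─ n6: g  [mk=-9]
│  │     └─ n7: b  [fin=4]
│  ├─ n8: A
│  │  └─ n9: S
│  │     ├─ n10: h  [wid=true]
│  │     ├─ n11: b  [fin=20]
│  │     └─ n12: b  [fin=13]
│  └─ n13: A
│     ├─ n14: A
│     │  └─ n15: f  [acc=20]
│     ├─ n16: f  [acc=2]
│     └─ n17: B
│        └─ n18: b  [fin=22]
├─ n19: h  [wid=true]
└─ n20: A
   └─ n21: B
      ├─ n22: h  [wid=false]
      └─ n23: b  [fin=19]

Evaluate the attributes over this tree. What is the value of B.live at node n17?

1. n1.key = "vx"  ["vx"]
2. n3.mk = 30  [terminal]
3. n4.fin = 7  [terminal]
4. n6.mk = -9  [terminal]
5. n7.fin = 4  [terminal]
6. n5.tag = "mv"  ["mv"]
7. n5.pre = false  [b.fin > 4]
8. n5.mk = 14  [b.fin * 2 + 6]
9. n5.depth = "xp"  ["xp"]
10. n2.tag = "xpmv"  [S₁.depth ++ S₁.tag]
11. n2.pre = false  [b.fin > 7]
12. n2.mk = 19  [(if S₁.pre then g.mk else S₁.mk) + 5]
13. n2.depth = "xpp"  [S₁.depth ++ "p"]
14. n8.key = "xpmvw"  [S.tag ++ "w"]
15. n10.wid = true  [terminal]
16. n11.fin = 20  [terminal]
17. n12.fin = 13  [terminal]
18. n9.tag = "px"  ["px"]
19. n9.pre = false  [h.wid == false]
20. n9.mk = 1  [b₁.fin + b₀.fin - 32]
21. n9.depth = "px"  ["px"]
22. n8.acc = 7  [7]
23. n13.key = "xppvx"  [S.depth ++ A₀.key]
24. n14.key = "ku"  ["ku"]
25. n15.acc = 20  [terminal]
26. n14.acc = 8  [8]
27. n16.acc = 2  [terminal]
28. n17.live = "xppvxr"  [A₀.key ++ "r"]
29. n18.fin = 22  [terminal]
30. n17.pre = false  [b.fin > 22]
31. n17.mk = false  [b.fin > 22]
32. n13.acc = 5  [f.acc + 3]
33. n1.acc = 29  [(if S.pre then A₂.acc else A₁.acc) + 22]
34. n19.wid = true  [terminal]
35. n20.key = "rk"  ["rk"]
36. n21.live = "rku"  [A.key ++ "u"]
37. n22.wid = false  [terminal]
38. n23.fin = 19  [terminal]
39. n21.pre = true  [h.wid == false]
40. n21.mk = true  [b.fin > 18]
41. n20.acc = -3  [len(A.key) - 5]
42. n0.tag = "vr"  ["vr"]
43. n0.pre = true  [h.wid == true]
44. n0.mk = 10  [A₀.acc + A₁.acc - 16]
45. n0.depth = "nn"  ["nn"]

"xppvxr"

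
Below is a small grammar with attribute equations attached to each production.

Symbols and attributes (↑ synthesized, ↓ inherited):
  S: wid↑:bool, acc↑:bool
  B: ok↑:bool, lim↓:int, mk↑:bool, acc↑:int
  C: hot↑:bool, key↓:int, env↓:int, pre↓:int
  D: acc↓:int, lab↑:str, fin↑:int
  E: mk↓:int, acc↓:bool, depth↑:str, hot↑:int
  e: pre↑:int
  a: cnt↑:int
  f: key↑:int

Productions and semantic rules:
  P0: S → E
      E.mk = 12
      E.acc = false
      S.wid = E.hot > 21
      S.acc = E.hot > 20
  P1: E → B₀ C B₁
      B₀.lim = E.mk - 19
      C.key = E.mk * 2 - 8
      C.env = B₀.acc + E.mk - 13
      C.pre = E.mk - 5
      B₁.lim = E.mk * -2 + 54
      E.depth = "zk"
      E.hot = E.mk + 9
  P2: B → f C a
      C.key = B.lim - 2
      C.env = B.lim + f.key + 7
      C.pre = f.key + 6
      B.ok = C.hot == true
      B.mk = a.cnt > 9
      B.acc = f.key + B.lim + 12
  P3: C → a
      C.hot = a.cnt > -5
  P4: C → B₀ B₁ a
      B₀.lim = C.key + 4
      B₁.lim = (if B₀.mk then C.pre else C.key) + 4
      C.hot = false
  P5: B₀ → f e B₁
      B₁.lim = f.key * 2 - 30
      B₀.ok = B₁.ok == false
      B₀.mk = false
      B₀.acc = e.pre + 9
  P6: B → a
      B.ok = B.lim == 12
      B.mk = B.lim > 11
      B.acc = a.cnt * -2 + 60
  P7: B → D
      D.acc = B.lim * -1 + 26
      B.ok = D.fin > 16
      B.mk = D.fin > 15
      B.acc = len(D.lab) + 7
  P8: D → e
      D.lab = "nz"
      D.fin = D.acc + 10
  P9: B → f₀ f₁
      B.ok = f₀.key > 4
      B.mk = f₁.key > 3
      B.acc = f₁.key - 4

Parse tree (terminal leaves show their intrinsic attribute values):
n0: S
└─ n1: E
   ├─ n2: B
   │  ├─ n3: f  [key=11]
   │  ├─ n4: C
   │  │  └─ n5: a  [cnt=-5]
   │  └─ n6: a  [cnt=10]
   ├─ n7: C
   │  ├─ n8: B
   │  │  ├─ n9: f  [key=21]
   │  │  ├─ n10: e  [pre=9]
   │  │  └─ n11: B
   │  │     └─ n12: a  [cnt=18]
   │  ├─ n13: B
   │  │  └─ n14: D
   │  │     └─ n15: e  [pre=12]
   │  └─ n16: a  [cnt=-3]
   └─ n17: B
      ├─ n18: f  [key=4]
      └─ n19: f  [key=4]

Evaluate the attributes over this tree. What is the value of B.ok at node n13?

false

1. n1.mk = 12  [12]
2. n1.acc = false  [false]
3. n2.lim = -7  [E.mk - 19]
4. n3.key = 11  [terminal]
5. n4.key = -9  [B.lim - 2]
6. n4.env = 11  [B.lim + f.key + 7]
7. n4.pre = 17  [f.key + 6]
8. n5.cnt = -5  [terminal]
9. n4.hot = false  [a.cnt > -5]
10. n6.cnt = 10  [terminal]
11. n2.ok = false  [C.hot == true]
12. n2.mk = true  [a.cnt > 9]
13. n2.acc = 16  [f.key + B.lim + 12]
14. n7.key = 16  [E.mk * 2 - 8]
15. n7.env = 15  [B₀.acc + E.mk - 13]
16. n7.pre = 7  [E.mk - 5]
17. n8.lim = 20  [C.key + 4]
18. n9.key = 21  [terminal]
19. n10.pre = 9  [terminal]
20. n11.lim = 12  [f.key * 2 - 30]
21. n12.cnt = 18  [terminal]
22. n11.ok = true  [B.lim == 12]
23. n11.mk = true  [B.lim > 11]
24. n11.acc = 24  [a.cnt * -2 + 60]
25. n8.ok = false  [B₁.ok == false]
26. n8.mk = false  [false]
27. n8.acc = 18  [e.pre + 9]
28. n13.lim = 20  [(if B₀.mk then C.pre else C.key) + 4]
29. n14.acc = 6  [B.lim * -1 + 26]
30. n15.pre = 12  [terminal]
31. n14.lab = "nz"  ["nz"]
32. n14.fin = 16  [D.acc + 10]
33. n13.ok = false  [D.fin > 16]
34. n13.mk = true  [D.fin > 15]
35. n13.acc = 9  [len(D.lab) + 7]
36. n16.cnt = -3  [terminal]
37. n7.hot = false  [false]
38. n17.lim = 30  [E.mk * -2 + 54]
39. n18.key = 4  [terminal]
40. n19.key = 4  [terminal]
41. n17.ok = false  [f₀.key > 4]
42. n17.mk = true  [f₁.key > 3]
43. n17.acc = 0  [f₁.key - 4]
44. n1.depth = "zk"  ["zk"]
45. n1.hot = 21  [E.mk + 9]
46. n0.wid = false  [E.hot > 21]
47. n0.acc = true  [E.hot > 20]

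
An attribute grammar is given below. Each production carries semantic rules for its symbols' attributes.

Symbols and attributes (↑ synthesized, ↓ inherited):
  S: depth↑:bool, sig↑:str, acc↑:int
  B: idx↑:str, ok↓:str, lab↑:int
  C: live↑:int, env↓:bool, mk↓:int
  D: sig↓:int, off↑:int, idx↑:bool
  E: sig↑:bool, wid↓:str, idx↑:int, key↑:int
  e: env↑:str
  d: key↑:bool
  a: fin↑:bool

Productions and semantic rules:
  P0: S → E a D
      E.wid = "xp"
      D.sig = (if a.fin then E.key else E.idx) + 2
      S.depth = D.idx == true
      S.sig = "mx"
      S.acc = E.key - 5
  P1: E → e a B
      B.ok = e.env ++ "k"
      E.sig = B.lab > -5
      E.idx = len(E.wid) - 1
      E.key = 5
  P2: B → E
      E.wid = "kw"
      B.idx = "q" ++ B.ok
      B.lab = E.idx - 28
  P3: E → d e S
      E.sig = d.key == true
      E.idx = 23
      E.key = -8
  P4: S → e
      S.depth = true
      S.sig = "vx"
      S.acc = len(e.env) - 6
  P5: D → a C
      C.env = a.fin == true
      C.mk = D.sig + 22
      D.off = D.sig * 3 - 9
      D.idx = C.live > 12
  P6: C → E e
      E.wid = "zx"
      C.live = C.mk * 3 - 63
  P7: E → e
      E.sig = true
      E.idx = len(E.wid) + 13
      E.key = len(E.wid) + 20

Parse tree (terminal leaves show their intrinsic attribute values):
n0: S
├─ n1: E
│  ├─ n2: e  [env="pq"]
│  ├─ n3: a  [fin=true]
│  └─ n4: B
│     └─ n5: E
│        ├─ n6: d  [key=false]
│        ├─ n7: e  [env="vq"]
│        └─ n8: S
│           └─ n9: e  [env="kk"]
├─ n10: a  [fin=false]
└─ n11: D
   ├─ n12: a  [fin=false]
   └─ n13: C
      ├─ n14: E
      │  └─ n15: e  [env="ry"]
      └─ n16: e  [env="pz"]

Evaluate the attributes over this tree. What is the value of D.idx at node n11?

false

1. n1.wid = "xp"  ["xp"]
2. n2.env = "pq"  [terminal]
3. n3.fin = true  [terminal]
4. n4.ok = "pqk"  [e.env ++ "k"]
5. n5.wid = "kw"  ["kw"]
6. n6.key = false  [terminal]
7. n7.env = "vq"  [terminal]
8. n9.env = "kk"  [terminal]
9. n8.depth = true  [true]
10. n8.sig = "vx"  ["vx"]
11. n8.acc = -4  [len(e.env) - 6]
12. n5.sig = false  [d.key == true]
13. n5.idx = 23  [23]
14. n5.key = -8  [-8]
15. n4.idx = "qpqk"  ["q" ++ B.ok]
16. n4.lab = -5  [E.idx - 28]
17. n1.sig = false  [B.lab > -5]
18. n1.idx = 1  [len(E.wid) - 1]
19. n1.key = 5  [5]
20. n10.fin = false  [terminal]
21. n11.sig = 3  [(if a.fin then E.key else E.idx) + 2]
22. n12.fin = false  [terminal]
23. n13.env = false  [a.fin == true]
24. n13.mk = 25  [D.sig + 22]
25. n14.wid = "zx"  ["zx"]
26. n15.env = "ry"  [terminal]
27. n14.sig = true  [true]
28. n14.idx = 15  [len(E.wid) + 13]
29. n14.key = 22  [len(E.wid) + 20]
30. n16.env = "pz"  [terminal]
31. n13.live = 12  [C.mk * 3 - 63]
32. n11.off = 0  [D.sig * 3 - 9]
33. n11.idx = false  [C.live > 12]
34. n0.depth = false  [D.idx == true]
35. n0.sig = "mx"  ["mx"]
36. n0.acc = 0  [E.key - 5]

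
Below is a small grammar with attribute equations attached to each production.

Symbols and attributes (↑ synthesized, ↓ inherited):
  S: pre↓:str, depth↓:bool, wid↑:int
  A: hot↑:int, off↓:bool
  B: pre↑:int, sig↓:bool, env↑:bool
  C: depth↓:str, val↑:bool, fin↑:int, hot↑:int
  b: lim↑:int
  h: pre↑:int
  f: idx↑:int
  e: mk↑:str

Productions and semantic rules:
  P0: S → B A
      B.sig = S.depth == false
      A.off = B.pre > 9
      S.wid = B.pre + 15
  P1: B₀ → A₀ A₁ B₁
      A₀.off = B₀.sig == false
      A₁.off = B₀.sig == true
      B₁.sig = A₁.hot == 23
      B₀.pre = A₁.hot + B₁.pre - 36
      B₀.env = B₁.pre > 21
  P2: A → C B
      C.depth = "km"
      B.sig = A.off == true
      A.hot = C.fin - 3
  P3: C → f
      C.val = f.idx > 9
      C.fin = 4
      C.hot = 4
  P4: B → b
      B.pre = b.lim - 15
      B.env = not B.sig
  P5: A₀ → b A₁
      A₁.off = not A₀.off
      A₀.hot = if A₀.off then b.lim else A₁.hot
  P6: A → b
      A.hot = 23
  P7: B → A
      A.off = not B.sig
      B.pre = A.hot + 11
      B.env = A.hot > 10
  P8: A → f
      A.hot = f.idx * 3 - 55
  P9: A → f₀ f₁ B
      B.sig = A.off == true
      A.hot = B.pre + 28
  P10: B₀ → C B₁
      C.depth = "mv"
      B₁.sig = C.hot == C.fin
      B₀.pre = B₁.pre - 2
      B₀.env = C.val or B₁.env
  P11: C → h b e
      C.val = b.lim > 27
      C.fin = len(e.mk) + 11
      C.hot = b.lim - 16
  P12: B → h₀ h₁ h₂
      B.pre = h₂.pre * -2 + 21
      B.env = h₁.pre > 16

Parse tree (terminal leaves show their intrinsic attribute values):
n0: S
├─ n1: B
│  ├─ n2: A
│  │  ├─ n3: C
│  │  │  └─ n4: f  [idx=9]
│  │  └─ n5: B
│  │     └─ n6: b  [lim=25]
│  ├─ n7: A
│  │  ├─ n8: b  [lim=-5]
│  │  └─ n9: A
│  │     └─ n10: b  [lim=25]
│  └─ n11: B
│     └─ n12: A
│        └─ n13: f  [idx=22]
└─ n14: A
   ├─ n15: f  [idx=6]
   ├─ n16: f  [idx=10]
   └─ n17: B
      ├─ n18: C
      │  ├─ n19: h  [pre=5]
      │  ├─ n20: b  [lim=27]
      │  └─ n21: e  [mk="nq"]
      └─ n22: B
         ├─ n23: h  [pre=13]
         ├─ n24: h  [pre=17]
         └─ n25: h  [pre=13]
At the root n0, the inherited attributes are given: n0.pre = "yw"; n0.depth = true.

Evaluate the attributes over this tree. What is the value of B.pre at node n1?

9

1. n0.pre = "yw"  [given at root]
2. n0.depth = true  [given at root]
3. n1.sig = false  [S.depth == false]
4. n2.off = true  [B₀.sig == false]
5. n3.depth = "km"  ["km"]
6. n4.idx = 9  [terminal]
7. n3.val = false  [f.idx > 9]
8. n3.fin = 4  [4]
9. n3.hot = 4  [4]
10. n5.sig = true  [A.off == true]
11. n6.lim = 25  [terminal]
12. n5.pre = 10  [b.lim - 15]
13. n5.env = false  [not B.sig]
14. n2.hot = 1  [C.fin - 3]
15. n7.off = false  [B₀.sig == true]
16. n8.lim = -5  [terminal]
17. n9.off = true  [not A₀.off]
18. n10.lim = 25  [terminal]
19. n9.hot = 23  [23]
20. n7.hot = 23  [if A₀.off then b.lim else A₁.hot]
21. n11.sig = true  [A₁.hot == 23]
22. n12.off = false  [not B.sig]
23. n13.idx = 22  [terminal]
24. n12.hot = 11  [f.idx * 3 - 55]
25. n11.pre = 22  [A.hot + 11]
26. n11.env = true  [A.hot > 10]
27. n1.pre = 9  [A₁.hot + B₁.pre - 36]
28. n1.env = true  [B₁.pre > 21]
29. n14.off = false  [B.pre > 9]
30. n15.idx = 6  [terminal]
31. n16.idx = 10  [terminal]
32. n17.sig = false  [A.off == true]
33. n18.depth = "mv"  ["mv"]
34. n19.pre = 5  [terminal]
35. n20.lim = 27  [terminal]
36. n21.mk = "nq"  [terminal]
37. n18.val = false  [b.lim > 27]
38. n18.fin = 13  [len(e.mk) + 11]
39. n18.hot = 11  [b.lim - 16]
40. n22.sig = false  [C.hot == C.fin]
41. n23.pre = 13  [terminal]
42. n24.pre = 17  [terminal]
43. n25.pre = 13  [terminal]
44. n22.pre = -5  [h₂.pre * -2 + 21]
45. n22.env = true  [h₁.pre > 16]
46. n17.pre = -7  [B₁.pre - 2]
47. n17.env = true  [C.val or B₁.env]
48. n14.hot = 21  [B.pre + 28]
49. n0.wid = 24  [B.pre + 15]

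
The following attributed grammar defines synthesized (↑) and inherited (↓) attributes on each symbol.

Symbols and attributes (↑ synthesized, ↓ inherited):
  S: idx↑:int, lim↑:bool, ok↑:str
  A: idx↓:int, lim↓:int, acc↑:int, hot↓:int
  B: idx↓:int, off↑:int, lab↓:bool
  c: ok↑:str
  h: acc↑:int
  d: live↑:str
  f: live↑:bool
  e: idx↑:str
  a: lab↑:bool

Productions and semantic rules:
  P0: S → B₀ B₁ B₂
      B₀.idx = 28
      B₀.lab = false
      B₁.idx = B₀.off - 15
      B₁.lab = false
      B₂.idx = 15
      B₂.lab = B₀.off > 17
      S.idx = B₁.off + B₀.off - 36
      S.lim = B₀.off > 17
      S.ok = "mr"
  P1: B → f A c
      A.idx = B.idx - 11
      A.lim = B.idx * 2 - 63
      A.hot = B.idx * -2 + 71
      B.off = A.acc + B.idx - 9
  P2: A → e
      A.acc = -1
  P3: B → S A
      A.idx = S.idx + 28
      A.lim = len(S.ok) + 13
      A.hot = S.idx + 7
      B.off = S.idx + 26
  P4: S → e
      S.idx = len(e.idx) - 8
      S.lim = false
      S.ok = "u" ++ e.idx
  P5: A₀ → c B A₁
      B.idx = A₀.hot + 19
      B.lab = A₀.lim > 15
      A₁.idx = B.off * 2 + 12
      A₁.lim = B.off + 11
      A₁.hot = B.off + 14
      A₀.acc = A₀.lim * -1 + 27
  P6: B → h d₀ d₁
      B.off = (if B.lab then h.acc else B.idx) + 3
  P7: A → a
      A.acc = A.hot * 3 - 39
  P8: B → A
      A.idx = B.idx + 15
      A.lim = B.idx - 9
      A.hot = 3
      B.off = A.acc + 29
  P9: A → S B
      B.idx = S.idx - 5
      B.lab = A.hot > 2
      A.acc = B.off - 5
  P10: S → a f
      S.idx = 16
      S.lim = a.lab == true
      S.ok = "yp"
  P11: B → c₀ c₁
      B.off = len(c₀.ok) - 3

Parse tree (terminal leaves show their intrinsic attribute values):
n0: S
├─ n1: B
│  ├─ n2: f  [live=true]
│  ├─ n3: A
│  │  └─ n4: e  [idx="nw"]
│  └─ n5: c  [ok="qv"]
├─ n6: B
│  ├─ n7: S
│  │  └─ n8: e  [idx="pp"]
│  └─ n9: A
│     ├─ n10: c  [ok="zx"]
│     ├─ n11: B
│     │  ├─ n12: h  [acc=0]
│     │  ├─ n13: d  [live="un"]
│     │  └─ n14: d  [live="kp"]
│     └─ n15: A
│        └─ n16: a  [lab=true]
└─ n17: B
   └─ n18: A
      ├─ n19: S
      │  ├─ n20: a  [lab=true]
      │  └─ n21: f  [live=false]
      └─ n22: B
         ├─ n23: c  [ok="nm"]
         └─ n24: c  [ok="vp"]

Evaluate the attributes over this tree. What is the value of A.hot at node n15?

1. n1.idx = 28  [28]
2. n1.lab = false  [false]
3. n2.live = true  [terminal]
4. n3.idx = 17  [B.idx - 11]
5. n3.lim = -7  [B.idx * 2 - 63]
6. n3.hot = 15  [B.idx * -2 + 71]
7. n4.idx = "nw"  [terminal]
8. n3.acc = -1  [-1]
9. n5.ok = "qv"  [terminal]
10. n1.off = 18  [A.acc + B.idx - 9]
11. n6.idx = 3  [B₀.off - 15]
12. n6.lab = false  [false]
13. n8.idx = "pp"  [terminal]
14. n7.idx = -6  [len(e.idx) - 8]
15. n7.lim = false  [false]
16. n7.ok = "upp"  ["u" ++ e.idx]
17. n9.idx = 22  [S.idx + 28]
18. n9.lim = 16  [len(S.ok) + 13]
19. n9.hot = 1  [S.idx + 7]
20. n10.ok = "zx"  [terminal]
21. n11.idx = 20  [A₀.hot + 19]
22. n11.lab = true  [A₀.lim > 15]
23. n12.acc = 0  [terminal]
24. n13.live = "un"  [terminal]
25. n14.live = "kp"  [terminal]
26. n11.off = 3  [(if B.lab then h.acc else B.idx) + 3]
27. n15.idx = 18  [B.off * 2 + 12]
28. n15.lim = 14  [B.off + 11]
29. n15.hot = 17  [B.off + 14]
30. n16.lab = true  [terminal]
31. n15.acc = 12  [A.hot * 3 - 39]
32. n9.acc = 11  [A₀.lim * -1 + 27]
33. n6.off = 20  [S.idx + 26]
34. n17.idx = 15  [15]
35. n17.lab = true  [B₀.off > 17]
36. n18.idx = 30  [B.idx + 15]
37. n18.lim = 6  [B.idx - 9]
38. n18.hot = 3  [3]
39. n20.lab = true  [terminal]
40. n21.live = false  [terminal]
41. n19.idx = 16  [16]
42. n19.lim = true  [a.lab == true]
43. n19.ok = "yp"  ["yp"]
44. n22.idx = 11  [S.idx - 5]
45. n22.lab = true  [A.hot > 2]
46. n23.ok = "nm"  [terminal]
47. n24.ok = "vp"  [terminal]
48. n22.off = -1  [len(c₀.ok) - 3]
49. n18.acc = -6  [B.off - 5]
50. n17.off = 23  [A.acc + 29]
51. n0.idx = 2  [B₁.off + B₀.off - 36]
52. n0.lim = true  [B₀.off > 17]
53. n0.ok = "mr"  ["mr"]

17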